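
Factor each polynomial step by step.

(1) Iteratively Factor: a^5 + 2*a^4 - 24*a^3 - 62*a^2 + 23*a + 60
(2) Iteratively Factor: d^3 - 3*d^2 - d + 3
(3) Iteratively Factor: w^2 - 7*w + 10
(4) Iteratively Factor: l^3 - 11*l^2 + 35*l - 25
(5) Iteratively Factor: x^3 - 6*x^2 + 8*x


(1) = (a - 1)*(a^4 + 3*a^3 - 21*a^2 - 83*a - 60) = (a - 1)*(a + 1)*(a^3 + 2*a^2 - 23*a - 60) = (a - 5)*(a - 1)*(a + 1)*(a^2 + 7*a + 12) = (a - 5)*(a - 1)*(a + 1)*(a + 4)*(a + 3)
(2) = (d + 1)*(d^2 - 4*d + 3) = (d - 3)*(d + 1)*(d - 1)
(3) = (w - 5)*(w - 2)
(4) = (l - 5)*(l^2 - 6*l + 5) = (l - 5)*(l - 1)*(l - 5)
(5) = (x - 2)*(x^2 - 4*x) = (x - 4)*(x - 2)*(x)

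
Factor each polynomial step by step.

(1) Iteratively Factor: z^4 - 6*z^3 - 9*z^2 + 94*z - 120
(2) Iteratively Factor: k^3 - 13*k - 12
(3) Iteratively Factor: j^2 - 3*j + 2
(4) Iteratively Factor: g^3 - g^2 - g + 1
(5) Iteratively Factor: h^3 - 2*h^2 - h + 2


(1) = (z + 4)*(z^3 - 10*z^2 + 31*z - 30) = (z - 2)*(z + 4)*(z^2 - 8*z + 15) = (z - 3)*(z - 2)*(z + 4)*(z - 5)
(2) = (k + 1)*(k^2 - k - 12) = (k - 4)*(k + 1)*(k + 3)
(3) = (j - 1)*(j - 2)
(4) = (g - 1)*(g^2 - 1) = (g - 1)*(g + 1)*(g - 1)
(5) = (h - 1)*(h^2 - h - 2) = (h - 2)*(h - 1)*(h + 1)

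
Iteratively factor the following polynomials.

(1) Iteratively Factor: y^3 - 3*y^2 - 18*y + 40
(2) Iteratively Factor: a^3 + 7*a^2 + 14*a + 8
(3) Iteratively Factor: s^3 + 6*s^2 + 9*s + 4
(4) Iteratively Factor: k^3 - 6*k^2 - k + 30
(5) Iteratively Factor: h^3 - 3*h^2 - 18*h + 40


(1) = (y - 2)*(y^2 - y - 20) = (y - 2)*(y + 4)*(y - 5)
(2) = (a + 2)*(a^2 + 5*a + 4) = (a + 1)*(a + 2)*(a + 4)
(3) = (s + 1)*(s^2 + 5*s + 4) = (s + 1)^2*(s + 4)
(4) = (k - 3)*(k^2 - 3*k - 10) = (k - 5)*(k - 3)*(k + 2)
(5) = (h - 2)*(h^2 - h - 20) = (h - 5)*(h - 2)*(h + 4)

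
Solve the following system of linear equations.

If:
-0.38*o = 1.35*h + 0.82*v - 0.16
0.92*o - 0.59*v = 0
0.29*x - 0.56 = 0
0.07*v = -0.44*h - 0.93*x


Then:
h = -5.14
o = 4.28
v = 6.68
x = 1.93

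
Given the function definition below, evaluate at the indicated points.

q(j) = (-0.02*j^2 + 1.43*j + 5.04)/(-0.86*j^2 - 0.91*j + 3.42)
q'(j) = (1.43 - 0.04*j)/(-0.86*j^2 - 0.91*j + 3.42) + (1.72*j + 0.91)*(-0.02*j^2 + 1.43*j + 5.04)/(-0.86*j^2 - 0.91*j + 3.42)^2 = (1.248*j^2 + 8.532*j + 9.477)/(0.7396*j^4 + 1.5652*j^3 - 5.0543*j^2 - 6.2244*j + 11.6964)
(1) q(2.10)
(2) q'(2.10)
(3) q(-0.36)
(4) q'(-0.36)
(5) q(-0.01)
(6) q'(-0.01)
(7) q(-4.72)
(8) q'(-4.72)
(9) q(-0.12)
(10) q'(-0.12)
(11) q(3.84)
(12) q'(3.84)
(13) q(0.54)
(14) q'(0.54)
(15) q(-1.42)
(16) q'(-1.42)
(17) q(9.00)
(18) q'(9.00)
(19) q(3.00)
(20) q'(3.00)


(1) = -3.48
(2) = 6.31
(3) = 1.24
(4) = 0.50
(5) = 1.47
(6) = 0.80
(7) = 0.19
(8) = -0.02
(9) = 1.38
(10) = 0.68
(11) = -0.80
(12) = 0.37
(13) = 2.17
(14) = 2.01
(15) = 1.00
(16) = -0.01
(17) = -0.22
(18) = 0.03
(19) = -1.30
(20) = 0.93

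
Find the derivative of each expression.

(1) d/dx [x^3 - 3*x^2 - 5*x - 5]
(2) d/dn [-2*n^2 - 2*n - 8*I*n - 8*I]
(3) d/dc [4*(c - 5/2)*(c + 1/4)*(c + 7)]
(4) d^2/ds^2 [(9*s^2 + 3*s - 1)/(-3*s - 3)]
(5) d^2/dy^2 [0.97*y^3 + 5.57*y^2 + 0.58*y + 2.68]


(1) = 3*x^2 - 6*x - 5
(2) = -4*n - 2 - 8*I
(3) = 12*c^2 + 38*c - 131/2
(4) = -10/(3*s^3 + 9*s^2 + 9*s + 3)
(5) = 5.82*y + 11.14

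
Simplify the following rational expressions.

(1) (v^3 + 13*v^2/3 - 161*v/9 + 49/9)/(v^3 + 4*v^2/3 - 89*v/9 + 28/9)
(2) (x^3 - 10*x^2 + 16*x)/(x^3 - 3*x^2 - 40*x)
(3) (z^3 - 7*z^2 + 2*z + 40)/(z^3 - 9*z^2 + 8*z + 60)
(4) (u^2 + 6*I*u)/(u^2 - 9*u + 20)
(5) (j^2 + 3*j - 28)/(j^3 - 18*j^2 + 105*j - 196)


(1) = (v + 7)/(v + 4)
(2) = (x - 2)/(x + 5)
(3) = (z - 4)/(z - 6)
(4) = (u^2 + 6*I*u)/(u^2 - 9*u + 20)
(5) = (j + 7)/(j^2 - 14*j + 49)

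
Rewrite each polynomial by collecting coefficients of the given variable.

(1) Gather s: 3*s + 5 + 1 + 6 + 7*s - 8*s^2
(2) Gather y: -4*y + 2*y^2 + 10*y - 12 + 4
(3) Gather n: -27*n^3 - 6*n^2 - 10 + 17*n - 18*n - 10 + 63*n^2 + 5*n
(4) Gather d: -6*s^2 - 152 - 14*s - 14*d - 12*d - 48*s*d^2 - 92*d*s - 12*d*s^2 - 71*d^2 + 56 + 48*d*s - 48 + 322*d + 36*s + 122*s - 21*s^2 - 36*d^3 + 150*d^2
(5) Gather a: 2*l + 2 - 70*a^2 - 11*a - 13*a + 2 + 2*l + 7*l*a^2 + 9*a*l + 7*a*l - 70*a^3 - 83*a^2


(1) = -8*s^2 + 10*s + 12
(2) = 2*y^2 + 6*y - 8
(3) = -27*n^3 + 57*n^2 + 4*n - 20
(4) = -36*d^3 + d^2*(79 - 48*s) + d*(-12*s^2 - 44*s + 296) - 27*s^2 + 144*s - 144
(5) = -70*a^3 + a^2*(7*l - 153) + a*(16*l - 24) + 4*l + 4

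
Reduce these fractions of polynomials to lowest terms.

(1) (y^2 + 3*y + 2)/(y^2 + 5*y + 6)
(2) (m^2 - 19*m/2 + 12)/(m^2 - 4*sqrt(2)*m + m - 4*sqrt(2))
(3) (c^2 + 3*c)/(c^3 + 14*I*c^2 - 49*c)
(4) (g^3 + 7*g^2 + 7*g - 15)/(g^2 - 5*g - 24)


(1) = (y + 1)/(y + 3)
(2) = (2*m^2 - 19*m + 24)/(2*m^2 + m*(2 - 8*sqrt(2)) - 8*sqrt(2))
(3) = (c + 3)/(c^2 + 14*I*c - 49)
(4) = (g^2 + 4*g - 5)/(g - 8)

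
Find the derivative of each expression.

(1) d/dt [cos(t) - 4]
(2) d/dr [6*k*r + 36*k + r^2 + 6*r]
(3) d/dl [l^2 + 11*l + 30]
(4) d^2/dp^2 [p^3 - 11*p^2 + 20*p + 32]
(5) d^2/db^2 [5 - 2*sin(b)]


(1) = -sin(t)
(2) = 6*k + 2*r + 6
(3) = 2*l + 11
(4) = 6*p - 22
(5) = 2*sin(b)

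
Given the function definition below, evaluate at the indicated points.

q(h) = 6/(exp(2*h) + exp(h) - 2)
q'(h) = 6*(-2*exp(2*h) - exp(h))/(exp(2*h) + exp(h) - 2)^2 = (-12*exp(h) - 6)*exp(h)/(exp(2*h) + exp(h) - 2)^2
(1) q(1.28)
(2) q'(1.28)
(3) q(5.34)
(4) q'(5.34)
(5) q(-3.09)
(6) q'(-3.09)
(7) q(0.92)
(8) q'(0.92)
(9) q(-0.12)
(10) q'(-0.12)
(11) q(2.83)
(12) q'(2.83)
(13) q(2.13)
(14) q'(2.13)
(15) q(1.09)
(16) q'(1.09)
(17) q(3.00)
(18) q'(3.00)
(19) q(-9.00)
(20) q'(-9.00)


(1) = 0.41
(2) = -0.84
(3) = 0.00
(4) = -0.00
(5) = -3.07
(6) = -0.08
(7) = 0.88
(8) = -1.96
(9) = -18.38
(10) = -138.51
(11) = 0.02
(12) = -0.04
(13) = 0.08
(14) = -0.15
(15) = 0.61
(16) = -1.29
(17) = 0.01
(18) = -0.03
(19) = -3.00
(20) = -0.00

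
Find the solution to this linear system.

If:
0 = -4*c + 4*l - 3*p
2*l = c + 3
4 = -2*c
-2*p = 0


Then:
No Solution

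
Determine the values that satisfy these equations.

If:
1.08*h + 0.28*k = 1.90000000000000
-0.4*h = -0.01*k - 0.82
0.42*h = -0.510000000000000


Then:
No Solution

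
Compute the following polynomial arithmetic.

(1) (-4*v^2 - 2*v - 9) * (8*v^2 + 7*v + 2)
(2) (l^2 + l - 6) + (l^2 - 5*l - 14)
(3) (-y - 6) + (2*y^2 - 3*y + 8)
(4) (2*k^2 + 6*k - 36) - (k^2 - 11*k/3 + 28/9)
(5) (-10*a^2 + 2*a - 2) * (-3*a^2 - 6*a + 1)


(1) = -32*v^4 - 44*v^3 - 94*v^2 - 67*v - 18
(2) = 2*l^2 - 4*l - 20
(3) = 2*y^2 - 4*y + 2
(4) = k^2 + 29*k/3 - 352/9
(5) = 30*a^4 + 54*a^3 - 16*a^2 + 14*a - 2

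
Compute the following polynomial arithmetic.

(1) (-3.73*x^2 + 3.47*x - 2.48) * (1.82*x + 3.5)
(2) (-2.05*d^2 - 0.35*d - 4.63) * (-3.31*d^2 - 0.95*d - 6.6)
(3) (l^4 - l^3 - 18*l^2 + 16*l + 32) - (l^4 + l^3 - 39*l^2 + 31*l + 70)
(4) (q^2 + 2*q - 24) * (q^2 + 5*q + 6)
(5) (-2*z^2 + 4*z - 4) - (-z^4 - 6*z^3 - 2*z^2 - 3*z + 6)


(1) = -6.7886*x^3 - 6.7396*x^2 + 7.6314*x - 8.68
(2) = 6.7855*d^4 + 3.106*d^3 + 29.1878*d^2 + 6.7085*d + 30.558
(3) = -2*l^3 + 21*l^2 - 15*l - 38
(4) = q^4 + 7*q^3 - 8*q^2 - 108*q - 144
(5) = z^4 + 6*z^3 + 7*z - 10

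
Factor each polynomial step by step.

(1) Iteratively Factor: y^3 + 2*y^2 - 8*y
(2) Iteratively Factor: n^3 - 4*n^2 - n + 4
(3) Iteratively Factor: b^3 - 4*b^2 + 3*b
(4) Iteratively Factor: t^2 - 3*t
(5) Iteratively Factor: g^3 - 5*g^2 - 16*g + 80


(1) = (y)*(y^2 + 2*y - 8) = y*(y - 2)*(y + 4)
(2) = (n - 4)*(n^2 - 1) = (n - 4)*(n + 1)*(n - 1)
(3) = (b)*(b^2 - 4*b + 3) = b*(b - 1)*(b - 3)
(4) = (t - 3)*(t)
(5) = (g - 5)*(g^2 - 16) = (g - 5)*(g + 4)*(g - 4)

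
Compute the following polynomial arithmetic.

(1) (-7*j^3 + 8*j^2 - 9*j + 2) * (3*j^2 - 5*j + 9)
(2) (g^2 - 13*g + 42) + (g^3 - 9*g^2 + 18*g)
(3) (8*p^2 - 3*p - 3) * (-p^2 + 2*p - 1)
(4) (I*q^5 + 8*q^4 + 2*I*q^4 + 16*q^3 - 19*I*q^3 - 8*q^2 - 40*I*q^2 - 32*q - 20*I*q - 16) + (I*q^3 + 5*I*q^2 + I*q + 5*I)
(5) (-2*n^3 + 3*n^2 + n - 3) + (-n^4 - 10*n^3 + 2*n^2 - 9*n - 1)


(1) = -21*j^5 + 59*j^4 - 130*j^3 + 123*j^2 - 91*j + 18
(2) = g^3 - 8*g^2 + 5*g + 42
(3) = -8*p^4 + 19*p^3 - 11*p^2 - 3*p + 3
(4) = I*q^5 + 8*q^4 + 2*I*q^4 + 16*q^3 - 18*I*q^3 - 8*q^2 - 35*I*q^2 - 32*q - 19*I*q - 16 + 5*I
(5) = -n^4 - 12*n^3 + 5*n^2 - 8*n - 4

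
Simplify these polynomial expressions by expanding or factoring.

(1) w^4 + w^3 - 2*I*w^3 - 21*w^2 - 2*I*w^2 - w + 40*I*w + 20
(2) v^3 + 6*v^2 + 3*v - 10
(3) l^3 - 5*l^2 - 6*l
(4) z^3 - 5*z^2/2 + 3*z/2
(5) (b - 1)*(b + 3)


(1) = (w - 4)*(w + 5)*(w - I)^2
(2) = (v - 1)*(v + 2)*(v + 5)
(3) = l*(l - 6)*(l + 1)
(4) = z*(z - 3/2)*(z - 1)
(5) = b^2 + 2*b - 3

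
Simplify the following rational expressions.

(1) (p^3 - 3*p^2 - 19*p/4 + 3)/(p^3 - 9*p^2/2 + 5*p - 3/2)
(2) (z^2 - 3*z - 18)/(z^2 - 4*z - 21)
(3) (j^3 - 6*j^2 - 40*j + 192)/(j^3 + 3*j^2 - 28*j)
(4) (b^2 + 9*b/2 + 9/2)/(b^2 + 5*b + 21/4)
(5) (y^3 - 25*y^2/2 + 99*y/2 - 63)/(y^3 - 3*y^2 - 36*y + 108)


(1) = (2*p^2 - 5*p - 12)/(2*p^2 - 8*p + 6)
(2) = (z - 6)/(z - 7)
(3) = (j^2 - 2*j - 48)/(j^2 + 7*j)
(4) = (2*b + 6)/(2*b + 7)
(5) = (2*y - 7)/(2*y + 12)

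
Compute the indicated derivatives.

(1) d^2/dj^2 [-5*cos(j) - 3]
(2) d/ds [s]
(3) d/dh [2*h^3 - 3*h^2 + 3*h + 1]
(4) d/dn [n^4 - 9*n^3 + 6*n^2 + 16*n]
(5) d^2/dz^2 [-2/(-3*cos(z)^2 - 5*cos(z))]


(1) = 5*cos(j)
(2) = 1
(3) = 6*h^2 - 6*h + 3
(4) = 4*n^3 - 27*n^2 + 12*n + 16
(5) = 2*(-9*(1 - cos(2*z))^2 + 225*cos(z)/4 - 43*cos(2*z)/2 - 45*cos(3*z)/4 + 129/2)/((3*cos(z) + 5)^3*cos(z)^3)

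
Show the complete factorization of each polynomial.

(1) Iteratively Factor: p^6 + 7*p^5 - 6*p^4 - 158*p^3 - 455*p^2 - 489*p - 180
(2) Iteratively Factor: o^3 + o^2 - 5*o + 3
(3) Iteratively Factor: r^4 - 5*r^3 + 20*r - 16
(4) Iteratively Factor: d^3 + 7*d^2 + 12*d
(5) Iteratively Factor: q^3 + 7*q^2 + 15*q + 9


(1) = (p + 4)*(p^5 + 3*p^4 - 18*p^3 - 86*p^2 - 111*p - 45) = (p + 3)*(p + 4)*(p^4 - 18*p^2 - 32*p - 15) = (p + 1)*(p + 3)*(p + 4)*(p^3 - p^2 - 17*p - 15) = (p + 1)*(p + 3)^2*(p + 4)*(p^2 - 4*p - 5) = (p + 1)^2*(p + 3)^2*(p + 4)*(p - 5)
(2) = (o + 3)*(o^2 - 2*o + 1) = (o - 1)*(o + 3)*(o - 1)
(3) = (r - 2)*(r^3 - 3*r^2 - 6*r + 8) = (r - 4)*(r - 2)*(r^2 + r - 2) = (r - 4)*(r - 2)*(r - 1)*(r + 2)
(4) = (d)*(d^2 + 7*d + 12) = d*(d + 3)*(d + 4)
(5) = (q + 1)*(q^2 + 6*q + 9) = (q + 1)*(q + 3)*(q + 3)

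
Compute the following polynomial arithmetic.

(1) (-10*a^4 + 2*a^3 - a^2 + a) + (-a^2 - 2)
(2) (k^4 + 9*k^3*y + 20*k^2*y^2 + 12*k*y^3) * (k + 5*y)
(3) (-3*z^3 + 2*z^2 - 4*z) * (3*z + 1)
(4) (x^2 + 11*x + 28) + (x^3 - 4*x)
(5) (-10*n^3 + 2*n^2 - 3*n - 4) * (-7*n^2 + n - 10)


(1) = -10*a^4 + 2*a^3 - 2*a^2 + a - 2
(2) = k^5 + 14*k^4*y + 65*k^3*y^2 + 112*k^2*y^3 + 60*k*y^4
(3) = -9*z^4 + 3*z^3 - 10*z^2 - 4*z
(4) = x^3 + x^2 + 7*x + 28
(5) = 70*n^5 - 24*n^4 + 123*n^3 + 5*n^2 + 26*n + 40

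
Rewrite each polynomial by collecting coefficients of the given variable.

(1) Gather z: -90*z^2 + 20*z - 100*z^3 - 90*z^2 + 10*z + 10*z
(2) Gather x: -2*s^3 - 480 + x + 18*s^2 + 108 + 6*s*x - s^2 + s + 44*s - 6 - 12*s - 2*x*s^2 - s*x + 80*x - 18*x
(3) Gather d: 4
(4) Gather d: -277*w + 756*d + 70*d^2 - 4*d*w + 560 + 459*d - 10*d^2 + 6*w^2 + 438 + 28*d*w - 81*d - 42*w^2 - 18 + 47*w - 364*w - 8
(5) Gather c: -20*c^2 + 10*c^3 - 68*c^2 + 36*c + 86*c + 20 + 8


(1) = -100*z^3 - 180*z^2 + 40*z
(2) = -2*s^3 + 17*s^2 + 33*s + x*(-2*s^2 + 5*s + 63) - 378
(3) = 4
(4) = 60*d^2 + d*(24*w + 1134) - 36*w^2 - 594*w + 972
(5) = 10*c^3 - 88*c^2 + 122*c + 28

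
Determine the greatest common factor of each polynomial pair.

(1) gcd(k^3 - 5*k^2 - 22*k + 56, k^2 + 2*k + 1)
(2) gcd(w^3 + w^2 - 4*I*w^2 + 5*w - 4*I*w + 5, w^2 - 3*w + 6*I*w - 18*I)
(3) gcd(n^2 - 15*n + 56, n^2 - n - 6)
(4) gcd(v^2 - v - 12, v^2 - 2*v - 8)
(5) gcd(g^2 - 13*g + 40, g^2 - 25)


(1) = 1
(2) = 1
(3) = gcd((n - 8)*(n - 7), (n - 3)*(n + 2)) = 1
(4) = v - 4
(5) = gcd((g - 8)*(g - 5), (g - 5)*(g + 5)) = g - 5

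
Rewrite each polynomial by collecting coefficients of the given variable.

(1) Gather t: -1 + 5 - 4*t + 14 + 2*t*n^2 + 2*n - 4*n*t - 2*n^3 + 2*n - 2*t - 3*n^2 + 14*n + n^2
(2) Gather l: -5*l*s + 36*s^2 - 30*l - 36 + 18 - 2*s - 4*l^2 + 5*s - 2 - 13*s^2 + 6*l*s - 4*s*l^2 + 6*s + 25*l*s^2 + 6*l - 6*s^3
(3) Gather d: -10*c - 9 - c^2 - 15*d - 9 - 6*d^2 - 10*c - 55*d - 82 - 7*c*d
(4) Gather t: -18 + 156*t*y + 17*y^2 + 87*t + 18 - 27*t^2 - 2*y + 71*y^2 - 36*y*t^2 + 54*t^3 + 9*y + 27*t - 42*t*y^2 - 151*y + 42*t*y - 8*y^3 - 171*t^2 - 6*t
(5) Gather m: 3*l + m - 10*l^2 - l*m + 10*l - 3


(1) = -2*n^3 - 2*n^2 + 18*n + t*(2*n^2 - 4*n - 6) + 18
(2) = l^2*(-4*s - 4) + l*(25*s^2 + s - 24) - 6*s^3 + 23*s^2 + 9*s - 20
(3) = -c^2 - 20*c - 6*d^2 + d*(-7*c - 70) - 100
(4) = 54*t^3 + t^2*(-36*y - 198) + t*(-42*y^2 + 198*y + 108) - 8*y^3 + 88*y^2 - 144*y
(5) = -10*l^2 + 13*l + m*(1 - l) - 3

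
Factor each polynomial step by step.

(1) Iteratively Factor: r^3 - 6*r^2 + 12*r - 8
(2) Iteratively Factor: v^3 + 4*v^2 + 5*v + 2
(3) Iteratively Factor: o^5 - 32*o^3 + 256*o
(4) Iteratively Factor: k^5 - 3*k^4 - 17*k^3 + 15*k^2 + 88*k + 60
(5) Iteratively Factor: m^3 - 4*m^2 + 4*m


(1) = (r - 2)*(r^2 - 4*r + 4) = (r - 2)^2*(r - 2)
(2) = (v + 1)*(v^2 + 3*v + 2) = (v + 1)*(v + 2)*(v + 1)
(3) = (o + 4)*(o^4 - 4*o^3 - 16*o^2 + 64*o) = o*(o + 4)*(o^3 - 4*o^2 - 16*o + 64) = o*(o - 4)*(o + 4)*(o^2 - 16) = o*(o - 4)^2*(o + 4)*(o + 4)
(4) = (k + 1)*(k^4 - 4*k^3 - 13*k^2 + 28*k + 60) = (k - 5)*(k + 1)*(k^3 + k^2 - 8*k - 12) = (k - 5)*(k + 1)*(k + 2)*(k^2 - k - 6) = (k - 5)*(k - 3)*(k + 1)*(k + 2)*(k + 2)
(5) = (m - 2)*(m^2 - 2*m) = m*(m - 2)*(m - 2)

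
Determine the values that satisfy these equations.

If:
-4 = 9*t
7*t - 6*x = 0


Then:
t = -4/9
x = -14/27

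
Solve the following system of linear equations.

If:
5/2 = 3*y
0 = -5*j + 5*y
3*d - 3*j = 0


Then:
d = 5/6
j = 5/6
y = 5/6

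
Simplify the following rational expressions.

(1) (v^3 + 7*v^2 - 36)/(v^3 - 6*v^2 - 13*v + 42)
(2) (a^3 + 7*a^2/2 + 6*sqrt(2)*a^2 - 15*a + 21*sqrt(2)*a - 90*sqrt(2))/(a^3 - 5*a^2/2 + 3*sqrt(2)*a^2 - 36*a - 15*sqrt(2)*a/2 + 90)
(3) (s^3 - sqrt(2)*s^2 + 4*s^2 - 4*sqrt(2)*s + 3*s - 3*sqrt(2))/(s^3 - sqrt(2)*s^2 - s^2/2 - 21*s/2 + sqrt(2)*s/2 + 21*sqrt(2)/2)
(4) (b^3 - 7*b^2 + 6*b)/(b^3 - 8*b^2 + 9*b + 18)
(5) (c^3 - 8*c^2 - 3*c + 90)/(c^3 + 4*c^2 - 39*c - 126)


(1) = (v + 6)/(v - 7)
(2) = (4*a + 24)/(4*a - 12*sqrt(2))
(3) = (2*s + 2)/(2*s - 7)
(4) = (b^2 - b)/(b^2 - 2*b - 3)
(5) = (c - 5)/(c + 7)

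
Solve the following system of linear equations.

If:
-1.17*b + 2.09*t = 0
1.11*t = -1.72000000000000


Then:
b = -2.77
t = -1.55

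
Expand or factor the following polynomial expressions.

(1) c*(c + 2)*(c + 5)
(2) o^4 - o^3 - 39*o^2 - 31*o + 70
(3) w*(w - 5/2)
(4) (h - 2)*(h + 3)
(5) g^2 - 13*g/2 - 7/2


(1) = c^3 + 7*c^2 + 10*c
(2) = (o - 7)*(o - 1)*(o + 2)*(o + 5)
(3) = w^2 - 5*w/2
(4) = h^2 + h - 6
(5) = (g - 7)*(g + 1/2)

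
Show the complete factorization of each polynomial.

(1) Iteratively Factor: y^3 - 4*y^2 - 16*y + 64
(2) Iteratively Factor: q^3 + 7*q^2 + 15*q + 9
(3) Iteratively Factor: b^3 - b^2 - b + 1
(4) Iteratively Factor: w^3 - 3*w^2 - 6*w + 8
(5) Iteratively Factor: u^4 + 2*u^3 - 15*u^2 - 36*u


(1) = (y - 4)*(y^2 - 16) = (y - 4)*(y + 4)*(y - 4)
(2) = (q + 3)*(q^2 + 4*q + 3) = (q + 1)*(q + 3)*(q + 3)
(3) = (b - 1)*(b^2 - 1) = (b - 1)*(b + 1)*(b - 1)
(4) = (w + 2)*(w^2 - 5*w + 4) = (w - 4)*(w + 2)*(w - 1)
(5) = (u - 4)*(u^3 + 6*u^2 + 9*u) = u*(u - 4)*(u^2 + 6*u + 9) = u*(u - 4)*(u + 3)*(u + 3)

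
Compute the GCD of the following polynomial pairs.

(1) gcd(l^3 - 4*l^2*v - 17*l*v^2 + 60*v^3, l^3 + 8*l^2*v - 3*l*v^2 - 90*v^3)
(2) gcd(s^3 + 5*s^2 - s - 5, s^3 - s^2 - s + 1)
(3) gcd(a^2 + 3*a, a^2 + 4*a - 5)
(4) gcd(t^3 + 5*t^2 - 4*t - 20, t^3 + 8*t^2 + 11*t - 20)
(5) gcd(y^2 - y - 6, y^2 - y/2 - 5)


(1) = -l + 3*v
(2) = gcd((s - 1)*(s + 1)*(s + 5), (s - 1)^2*(s + 1)) = s^2 - 1
(3) = gcd(a*(a + 3), (a - 1)*(a + 5)) = 1
(4) = gcd((t - 2)*(t + 2)*(t + 5), (t - 1)*(t + 4)*(t + 5)) = t + 5
(5) = gcd((y - 3)*(y + 2), (y - 5/2)*(y + 2)) = y + 2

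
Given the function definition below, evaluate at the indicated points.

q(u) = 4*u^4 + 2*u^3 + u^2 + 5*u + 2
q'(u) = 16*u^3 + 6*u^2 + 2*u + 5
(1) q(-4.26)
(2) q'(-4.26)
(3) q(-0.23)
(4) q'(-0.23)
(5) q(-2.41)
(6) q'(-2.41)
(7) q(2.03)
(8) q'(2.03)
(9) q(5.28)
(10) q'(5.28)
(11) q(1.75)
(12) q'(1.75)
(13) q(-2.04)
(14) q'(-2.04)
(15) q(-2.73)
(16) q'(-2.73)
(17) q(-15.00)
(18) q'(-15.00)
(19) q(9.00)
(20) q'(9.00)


(1) = 1161.57
(2) = -1131.57
(3) = 0.89
(4) = 4.66
(5) = 102.70
(6) = -188.93
(7) = 100.93
(8) = 167.63
(9) = 3459.50
(10) = 2538.00
(11) = 62.05
(12) = 112.62
(13) = 48.26
(14) = -109.95
(15) = 177.29
(16) = -281.29
(17) = 195902.00
(18) = -52675.00
(19) = 27830.00
(20) = 12173.00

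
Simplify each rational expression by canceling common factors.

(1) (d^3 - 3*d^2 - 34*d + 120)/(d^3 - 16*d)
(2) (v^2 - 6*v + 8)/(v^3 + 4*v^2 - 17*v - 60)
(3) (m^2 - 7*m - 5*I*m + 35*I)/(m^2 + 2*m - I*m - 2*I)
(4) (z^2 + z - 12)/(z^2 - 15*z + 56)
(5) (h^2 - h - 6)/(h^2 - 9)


(1) = (d^2 + d - 30)/(d^2 + 4*d)
(2) = (v - 2)/(v^2 + 8*v + 15)
(3) = (m^2 + m*(-7 - 5*I) + 35*I)/(m^2 + m*(2 - I) - 2*I)
(4) = (z^2 + z - 12)/(z^2 - 15*z + 56)
(5) = (h + 2)/(h + 3)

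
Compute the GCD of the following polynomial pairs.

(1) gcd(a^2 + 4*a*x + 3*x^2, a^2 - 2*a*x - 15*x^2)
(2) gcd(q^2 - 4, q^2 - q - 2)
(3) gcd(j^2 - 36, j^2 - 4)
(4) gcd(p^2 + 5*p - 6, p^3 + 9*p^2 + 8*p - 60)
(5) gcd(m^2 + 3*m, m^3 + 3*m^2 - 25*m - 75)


(1) = a + 3*x
(2) = gcd((q - 2)*(q + 2), (q - 2)*(q + 1)) = q - 2
(3) = 1
(4) = p + 6
(5) = gcd(m*(m + 3), (m - 5)*(m + 3)*(m + 5)) = m + 3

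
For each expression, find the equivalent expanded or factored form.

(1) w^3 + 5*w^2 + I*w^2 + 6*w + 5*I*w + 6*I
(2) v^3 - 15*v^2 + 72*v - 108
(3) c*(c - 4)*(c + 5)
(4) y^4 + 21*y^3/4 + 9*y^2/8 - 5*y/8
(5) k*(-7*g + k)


(1) = (w + 2)*(w + 3)*(w + I)
(2) = (v - 6)^2*(v - 3)
(3) = c^3 + c^2 - 20*c
(4) = y*(y - 1/4)*(y + 1/2)*(y + 5)
(5) = -7*g*k + k^2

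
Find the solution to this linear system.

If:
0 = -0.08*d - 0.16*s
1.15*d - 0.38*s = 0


Then:
d = 0.00
s = 0.00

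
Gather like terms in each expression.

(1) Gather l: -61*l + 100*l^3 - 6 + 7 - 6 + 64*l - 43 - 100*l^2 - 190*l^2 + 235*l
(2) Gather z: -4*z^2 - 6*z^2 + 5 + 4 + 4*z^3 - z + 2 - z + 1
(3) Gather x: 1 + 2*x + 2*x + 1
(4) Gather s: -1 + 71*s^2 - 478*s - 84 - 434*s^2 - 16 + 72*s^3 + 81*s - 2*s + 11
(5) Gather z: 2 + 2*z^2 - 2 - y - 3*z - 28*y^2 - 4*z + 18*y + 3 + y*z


(1) = 100*l^3 - 290*l^2 + 238*l - 48
(2) = 4*z^3 - 10*z^2 - 2*z + 12
(3) = 4*x + 2
(4) = 72*s^3 - 363*s^2 - 399*s - 90
(5) = -28*y^2 + 17*y + 2*z^2 + z*(y - 7) + 3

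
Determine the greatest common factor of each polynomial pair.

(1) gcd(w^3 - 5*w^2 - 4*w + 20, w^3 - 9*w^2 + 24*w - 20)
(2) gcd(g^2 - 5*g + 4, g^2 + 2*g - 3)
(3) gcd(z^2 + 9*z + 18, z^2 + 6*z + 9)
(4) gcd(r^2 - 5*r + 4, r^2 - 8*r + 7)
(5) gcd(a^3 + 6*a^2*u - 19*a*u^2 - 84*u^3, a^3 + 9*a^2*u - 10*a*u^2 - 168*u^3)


(1) = gcd((w - 5)*(w - 2)*(w + 2), (w - 5)*(w - 2)^2) = w^2 - 7*w + 10
(2) = g - 1
(3) = z + 3
(4) = r - 1
(5) = -a^2 - 3*a*u + 28*u^2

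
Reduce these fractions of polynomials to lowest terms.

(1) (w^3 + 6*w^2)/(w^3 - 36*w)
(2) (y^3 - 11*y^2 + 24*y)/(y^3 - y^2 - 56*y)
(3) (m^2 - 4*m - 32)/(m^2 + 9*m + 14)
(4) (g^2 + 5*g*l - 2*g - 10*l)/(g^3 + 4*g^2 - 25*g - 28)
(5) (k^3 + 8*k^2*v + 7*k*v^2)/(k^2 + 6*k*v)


(1) = w/(w - 6)
(2) = (y - 3)/(y + 7)
(3) = (m^2 - 4*m - 32)/(m^2 + 9*m + 14)
(4) = (g^2 + 5*g*l - 2*g - 10*l)/(g^3 + 4*g^2 - 25*g - 28)
(5) = (k^2 + 8*k*v + 7*v^2)/(k + 6*v)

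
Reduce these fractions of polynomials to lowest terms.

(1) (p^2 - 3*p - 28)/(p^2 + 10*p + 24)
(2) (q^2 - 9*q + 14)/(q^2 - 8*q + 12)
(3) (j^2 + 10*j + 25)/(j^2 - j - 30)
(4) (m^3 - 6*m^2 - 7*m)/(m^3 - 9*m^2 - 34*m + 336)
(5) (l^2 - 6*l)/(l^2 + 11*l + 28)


(1) = (p - 7)/(p + 6)
(2) = (q - 7)/(q - 6)
(3) = (j + 5)/(j - 6)
(4) = (m^2 + m)/(m^2 - 2*m - 48)
(5) = (l^2 - 6*l)/(l^2 + 11*l + 28)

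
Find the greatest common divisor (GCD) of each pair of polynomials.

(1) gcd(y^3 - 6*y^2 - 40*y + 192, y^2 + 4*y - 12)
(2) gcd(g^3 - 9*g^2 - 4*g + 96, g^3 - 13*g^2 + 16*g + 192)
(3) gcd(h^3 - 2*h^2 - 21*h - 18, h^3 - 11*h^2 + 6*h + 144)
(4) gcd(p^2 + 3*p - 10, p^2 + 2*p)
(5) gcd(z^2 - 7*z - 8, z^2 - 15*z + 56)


(1) = y + 6
(2) = g^2 - 5*g - 24
(3) = gcd((h - 6)*(h + 1)*(h + 3), (h - 8)*(h - 6)*(h + 3)) = h^2 - 3*h - 18
(4) = gcd((p - 2)*(p + 5), p*(p + 2)) = 1
(5) = z - 8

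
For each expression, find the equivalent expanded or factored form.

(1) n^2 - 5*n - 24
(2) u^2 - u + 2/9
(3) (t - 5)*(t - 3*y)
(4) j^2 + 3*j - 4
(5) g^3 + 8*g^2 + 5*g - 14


(1) = (n - 8)*(n + 3)
(2) = (u - 2/3)*(u - 1/3)
(3) = t^2 - 3*t*y - 5*t + 15*y
(4) = (j - 1)*(j + 4)
(5) = (g - 1)*(g + 2)*(g + 7)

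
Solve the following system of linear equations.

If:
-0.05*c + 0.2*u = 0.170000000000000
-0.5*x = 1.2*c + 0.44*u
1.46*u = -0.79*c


Then:
c = -1.07
u = 0.58
x = 2.07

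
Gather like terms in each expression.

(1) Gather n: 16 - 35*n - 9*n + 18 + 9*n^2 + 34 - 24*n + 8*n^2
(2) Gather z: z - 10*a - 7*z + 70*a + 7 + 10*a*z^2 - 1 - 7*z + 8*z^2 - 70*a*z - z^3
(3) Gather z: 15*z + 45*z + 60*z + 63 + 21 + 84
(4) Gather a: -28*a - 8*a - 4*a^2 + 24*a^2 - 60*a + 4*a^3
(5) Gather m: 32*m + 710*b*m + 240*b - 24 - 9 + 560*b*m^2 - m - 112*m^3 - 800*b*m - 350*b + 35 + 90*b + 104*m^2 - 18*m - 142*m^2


(1) = 17*n^2 - 68*n + 68
(2) = 60*a - z^3 + z^2*(10*a + 8) + z*(-70*a - 13) + 6
(3) = 120*z + 168
(4) = 4*a^3 + 20*a^2 - 96*a
(5) = -20*b - 112*m^3 + m^2*(560*b - 38) + m*(13 - 90*b) + 2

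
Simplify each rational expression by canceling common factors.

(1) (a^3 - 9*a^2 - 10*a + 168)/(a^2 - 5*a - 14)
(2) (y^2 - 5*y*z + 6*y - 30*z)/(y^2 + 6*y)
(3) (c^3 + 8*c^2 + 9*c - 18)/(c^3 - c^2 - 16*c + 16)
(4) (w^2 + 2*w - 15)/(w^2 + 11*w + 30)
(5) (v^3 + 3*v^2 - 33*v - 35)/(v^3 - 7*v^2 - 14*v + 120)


(1) = (a^2 - 2*a - 24)/(a + 2)
(2) = (y - 5*z)/y
(3) = (c^2 + 9*c + 18)/(c^2 - 16)
(4) = (w - 3)/(w + 6)
(5) = (v^2 + 8*v + 7)/(v^2 - 2*v - 24)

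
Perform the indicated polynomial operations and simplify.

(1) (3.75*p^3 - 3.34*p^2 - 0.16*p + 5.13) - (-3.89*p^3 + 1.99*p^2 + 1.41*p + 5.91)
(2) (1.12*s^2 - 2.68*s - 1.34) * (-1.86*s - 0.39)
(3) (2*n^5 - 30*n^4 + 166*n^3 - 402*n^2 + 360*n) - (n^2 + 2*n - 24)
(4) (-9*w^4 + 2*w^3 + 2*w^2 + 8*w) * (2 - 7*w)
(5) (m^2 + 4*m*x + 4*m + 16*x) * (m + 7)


(1) = 7.64*p^3 - 5.33*p^2 - 1.57*p - 0.78
(2) = -2.0832*s^3 + 4.548*s^2 + 3.5376*s + 0.5226
(3) = 2*n^5 - 30*n^4 + 166*n^3 - 403*n^2 + 358*n + 24
(4) = 63*w^5 - 32*w^4 - 10*w^3 - 52*w^2 + 16*w
(5) = m^3 + 4*m^2*x + 11*m^2 + 44*m*x + 28*m + 112*x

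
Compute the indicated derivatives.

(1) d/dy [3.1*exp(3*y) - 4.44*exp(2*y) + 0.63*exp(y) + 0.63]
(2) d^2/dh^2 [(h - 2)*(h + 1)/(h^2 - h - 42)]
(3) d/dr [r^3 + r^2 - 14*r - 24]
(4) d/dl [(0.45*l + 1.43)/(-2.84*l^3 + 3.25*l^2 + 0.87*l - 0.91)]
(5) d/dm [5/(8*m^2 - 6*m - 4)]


(1) = (9.3*exp(2*y) - 8.88*exp(y) + 0.63)*exp(y)
(2) = 80*(3*h^2 - 3*h + 43)/(h^6 - 3*h^5 - 123*h^4 + 251*h^3 + 5166*h^2 - 5292*h - 74088)
(3) = 3*r^2 + 2*r - 14
(4) = (2.556*l^3 + 10.7211*l^2 - 9.295*l - 1.6536)/(8.0656*l^6 - 18.46*l^5 + 5.6209*l^4 + 10.8238*l^3 - 5.1581*l^2 - 1.5834*l + 0.8281)
(5) = 5*(3 - 8*m)/(2*(-4*m^2 + 3*m + 2)^2)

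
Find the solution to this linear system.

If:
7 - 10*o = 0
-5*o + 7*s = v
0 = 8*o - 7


Then:
No Solution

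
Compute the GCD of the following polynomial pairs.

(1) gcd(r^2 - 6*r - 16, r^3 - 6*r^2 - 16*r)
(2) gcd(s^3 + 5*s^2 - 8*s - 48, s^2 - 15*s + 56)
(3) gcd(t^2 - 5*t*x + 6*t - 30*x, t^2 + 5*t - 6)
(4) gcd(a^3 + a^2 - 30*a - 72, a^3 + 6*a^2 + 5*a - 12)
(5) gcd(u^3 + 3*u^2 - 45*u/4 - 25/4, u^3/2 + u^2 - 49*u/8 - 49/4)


(1) = gcd((r - 8)*(r + 2), r*(r - 8)*(r + 2)) = r^2 - 6*r - 16
(2) = gcd((s - 3)*(s + 4)^2, (s - 8)*(s - 7)) = 1
(3) = t + 6
(4) = a^2 + 7*a + 12
(5) = 1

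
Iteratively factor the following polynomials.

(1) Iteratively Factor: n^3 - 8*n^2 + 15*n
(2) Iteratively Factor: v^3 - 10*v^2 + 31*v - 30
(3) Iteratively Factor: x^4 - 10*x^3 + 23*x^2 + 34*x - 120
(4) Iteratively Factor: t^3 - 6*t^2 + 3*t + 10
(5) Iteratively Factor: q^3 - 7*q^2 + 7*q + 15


(1) = (n)*(n^2 - 8*n + 15) = n*(n - 3)*(n - 5)
(2) = (v - 2)*(v^2 - 8*v + 15) = (v - 5)*(v - 2)*(v - 3)
(3) = (x - 4)*(x^3 - 6*x^2 - x + 30) = (x - 4)*(x + 2)*(x^2 - 8*x + 15) = (x - 5)*(x - 4)*(x + 2)*(x - 3)
(4) = (t - 5)*(t^2 - t - 2) = (t - 5)*(t + 1)*(t - 2)
(5) = (q - 5)*(q^2 - 2*q - 3) = (q - 5)*(q + 1)*(q - 3)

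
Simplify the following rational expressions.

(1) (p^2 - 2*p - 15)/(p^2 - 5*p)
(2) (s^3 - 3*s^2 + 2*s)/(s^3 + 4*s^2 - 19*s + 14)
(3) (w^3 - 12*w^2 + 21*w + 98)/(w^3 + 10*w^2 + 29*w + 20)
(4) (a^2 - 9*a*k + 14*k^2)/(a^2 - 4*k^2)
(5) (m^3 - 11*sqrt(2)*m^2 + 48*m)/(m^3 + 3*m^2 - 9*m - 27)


(1) = (p + 3)/p
(2) = s/(s + 7)
(3) = (w^3 - 12*w^2 + 21*w + 98)/(w^3 + 10*w^2 + 29*w + 20)
(4) = (a - 7*k)/(a + 2*k)
(5) = (m^3 - 11*sqrt(2)*m^2 + 48*m)/(m^3 + 3*m^2 - 9*m - 27)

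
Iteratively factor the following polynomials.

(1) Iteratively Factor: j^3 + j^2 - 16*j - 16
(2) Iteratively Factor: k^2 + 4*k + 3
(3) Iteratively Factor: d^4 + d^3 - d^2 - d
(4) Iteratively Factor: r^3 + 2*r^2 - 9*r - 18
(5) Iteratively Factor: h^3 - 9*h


(1) = (j + 1)*(j^2 - 16) = (j + 1)*(j + 4)*(j - 4)
(2) = (k + 1)*(k + 3)
(3) = (d)*(d^3 + d^2 - d - 1) = d*(d + 1)*(d^2 - 1) = d*(d + 1)^2*(d - 1)
(4) = (r + 3)*(r^2 - r - 6) = (r + 2)*(r + 3)*(r - 3)
(5) = (h + 3)*(h^2 - 3*h) = (h - 3)*(h + 3)*(h)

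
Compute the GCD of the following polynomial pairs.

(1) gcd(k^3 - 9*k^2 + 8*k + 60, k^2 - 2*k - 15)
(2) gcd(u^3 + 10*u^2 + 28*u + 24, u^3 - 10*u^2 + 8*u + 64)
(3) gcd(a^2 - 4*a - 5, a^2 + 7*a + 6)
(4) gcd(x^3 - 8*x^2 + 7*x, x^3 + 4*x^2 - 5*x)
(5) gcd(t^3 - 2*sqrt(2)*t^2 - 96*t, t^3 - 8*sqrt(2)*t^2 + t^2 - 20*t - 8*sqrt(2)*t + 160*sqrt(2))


(1) = gcd((k - 6)*(k - 5)*(k + 2), (k - 5)*(k + 3)) = k - 5
(2) = gcd((u + 2)^2*(u + 6), (u - 8)*(u - 4)*(u + 2)) = u + 2
(3) = a + 1
(4) = x^2 - x
(5) = gcd(t*(t - 8*sqrt(2))*(t + 6*sqrt(2)), (t - 4)*(t + 5)*(t - 8*sqrt(2))) = t - 8*sqrt(2)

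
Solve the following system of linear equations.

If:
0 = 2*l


Then:
l = 0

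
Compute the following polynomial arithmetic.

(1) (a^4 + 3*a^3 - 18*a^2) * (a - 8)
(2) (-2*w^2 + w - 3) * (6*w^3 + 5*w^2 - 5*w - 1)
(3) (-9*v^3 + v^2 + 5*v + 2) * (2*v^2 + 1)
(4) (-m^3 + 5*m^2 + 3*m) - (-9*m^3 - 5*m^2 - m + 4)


(1) = a^5 - 5*a^4 - 42*a^3 + 144*a^2
(2) = -12*w^5 - 4*w^4 - 3*w^3 - 18*w^2 + 14*w + 3
(3) = -18*v^5 + 2*v^4 + v^3 + 5*v^2 + 5*v + 2
(4) = 8*m^3 + 10*m^2 + 4*m - 4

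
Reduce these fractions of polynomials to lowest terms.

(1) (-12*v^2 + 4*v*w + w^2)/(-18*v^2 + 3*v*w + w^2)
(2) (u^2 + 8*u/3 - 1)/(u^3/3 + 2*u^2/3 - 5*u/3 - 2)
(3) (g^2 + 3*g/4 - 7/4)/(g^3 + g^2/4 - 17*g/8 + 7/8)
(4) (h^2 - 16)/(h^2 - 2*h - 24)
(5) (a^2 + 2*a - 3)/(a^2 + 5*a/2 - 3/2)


(1) = (2*v - w)/(3*v - w)
(2) = (3*u - 1)/(u^2 - u - 2)
(3) = 2/(2*g - 1)
(4) = (h - 4)/(h - 6)
(5) = (2*a - 2)/(2*a - 1)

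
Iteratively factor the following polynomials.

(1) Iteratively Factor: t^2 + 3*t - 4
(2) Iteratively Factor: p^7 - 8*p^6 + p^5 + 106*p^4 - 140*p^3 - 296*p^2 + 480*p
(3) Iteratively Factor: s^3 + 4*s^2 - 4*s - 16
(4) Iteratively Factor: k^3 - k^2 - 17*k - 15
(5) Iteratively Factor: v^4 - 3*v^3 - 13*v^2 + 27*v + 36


(1) = (t + 4)*(t - 1)
(2) = (p - 2)*(p^6 - 6*p^5 - 11*p^4 + 84*p^3 + 28*p^2 - 240*p) = p*(p - 2)*(p^5 - 6*p^4 - 11*p^3 + 84*p^2 + 28*p - 240) = p*(p - 5)*(p - 2)*(p^4 - p^3 - 16*p^2 + 4*p + 48) = p*(p - 5)*(p - 2)*(p + 3)*(p^3 - 4*p^2 - 4*p + 16) = p*(p - 5)*(p - 2)^2*(p + 3)*(p^2 - 2*p - 8) = p*(p - 5)*(p - 4)*(p - 2)^2*(p + 3)*(p + 2)
(3) = (s - 2)*(s^2 + 6*s + 8) = (s - 2)*(s + 2)*(s + 4)
(4) = (k - 5)*(k^2 + 4*k + 3) = (k - 5)*(k + 1)*(k + 3)
(5) = (v - 3)*(v^3 - 13*v - 12) = (v - 4)*(v - 3)*(v^2 + 4*v + 3) = (v - 4)*(v - 3)*(v + 1)*(v + 3)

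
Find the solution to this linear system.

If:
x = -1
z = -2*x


Then:
x = -1
z = 2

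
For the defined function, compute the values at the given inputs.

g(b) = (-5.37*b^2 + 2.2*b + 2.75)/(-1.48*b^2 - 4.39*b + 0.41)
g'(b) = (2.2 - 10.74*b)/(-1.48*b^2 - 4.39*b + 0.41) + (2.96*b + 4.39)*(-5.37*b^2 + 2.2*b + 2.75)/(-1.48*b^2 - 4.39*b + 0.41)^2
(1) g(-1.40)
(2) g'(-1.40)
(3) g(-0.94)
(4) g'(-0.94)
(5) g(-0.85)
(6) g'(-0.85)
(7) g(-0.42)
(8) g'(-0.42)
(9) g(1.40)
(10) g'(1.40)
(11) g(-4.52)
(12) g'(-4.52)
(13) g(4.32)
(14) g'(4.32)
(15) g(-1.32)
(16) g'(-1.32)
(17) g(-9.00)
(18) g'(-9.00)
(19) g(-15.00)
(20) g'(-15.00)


(1) = -2.97
(2) = 4.52
(3) = -1.26
(4) = 3.18
(5) = -0.98
(6) = 3.09
(7) = 0.44
(8) = 4.06
(9) = 0.54
(10) = 0.95
(11) = 11.71
(12) = 5.46
(13) = 1.90
(14) = 0.25
(15) = -2.62
(16) = 4.17
(17) = 5.65
(18) = 0.34
(19) = 4.64
(20) = 0.08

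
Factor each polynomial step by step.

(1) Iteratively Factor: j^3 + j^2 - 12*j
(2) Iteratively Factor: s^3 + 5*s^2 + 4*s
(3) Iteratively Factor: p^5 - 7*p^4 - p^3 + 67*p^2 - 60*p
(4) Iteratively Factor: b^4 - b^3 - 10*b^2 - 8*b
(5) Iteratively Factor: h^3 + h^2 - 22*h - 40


(1) = (j)*(j^2 + j - 12) = j*(j - 3)*(j + 4)
(2) = (s)*(s^2 + 5*s + 4) = s*(s + 1)*(s + 4)
(3) = (p - 5)*(p^4 - 2*p^3 - 11*p^2 + 12*p) = (p - 5)*(p + 3)*(p^3 - 5*p^2 + 4*p) = p*(p - 5)*(p + 3)*(p^2 - 5*p + 4) = p*(p - 5)*(p - 4)*(p + 3)*(p - 1)
(4) = (b + 1)*(b^3 - 2*b^2 - 8*b) = b*(b + 1)*(b^2 - 2*b - 8) = b*(b - 4)*(b + 1)*(b + 2)
(5) = (h + 2)*(h^2 - h - 20) = (h + 2)*(h + 4)*(h - 5)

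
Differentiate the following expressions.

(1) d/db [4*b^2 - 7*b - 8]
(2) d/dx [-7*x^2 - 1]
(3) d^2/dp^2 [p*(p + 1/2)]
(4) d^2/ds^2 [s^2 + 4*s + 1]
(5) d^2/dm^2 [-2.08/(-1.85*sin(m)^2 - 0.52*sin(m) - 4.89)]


(1) = 8*b - 7
(2) = -14*x
(3) = 2
(4) = 2
(5) = (-28.4752*sin(m)^4 - 6.00288*sin(m)^3 + 117.417248*sin(m)^2 + 17.294784*sin(m) - 36.508576)/(1.85*sin(m)^2 + 0.52*sin(m) + 4.89)^3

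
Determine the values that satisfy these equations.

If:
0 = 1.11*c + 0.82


Then:
c = -0.74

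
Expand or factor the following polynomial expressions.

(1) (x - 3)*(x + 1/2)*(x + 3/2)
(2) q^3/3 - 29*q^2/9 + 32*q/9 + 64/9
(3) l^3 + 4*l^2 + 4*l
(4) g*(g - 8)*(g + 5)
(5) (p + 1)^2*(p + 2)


(1) = x^3 - x^2 - 21*x/4 - 9/4
(2) = (q/3 + 1/3)*(q - 8)*(q - 8/3)
(3) = l*(l + 2)^2
(4) = g^3 - 3*g^2 - 40*g
(5) = p^3 + 4*p^2 + 5*p + 2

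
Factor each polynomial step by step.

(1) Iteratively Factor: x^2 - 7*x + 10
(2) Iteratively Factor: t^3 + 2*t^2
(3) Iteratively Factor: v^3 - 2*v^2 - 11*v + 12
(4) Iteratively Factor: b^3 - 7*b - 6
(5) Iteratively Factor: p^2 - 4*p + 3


(1) = (x - 2)*(x - 5)
(2) = (t)*(t^2 + 2*t) = t^2*(t + 2)
(3) = (v + 3)*(v^2 - 5*v + 4) = (v - 1)*(v + 3)*(v - 4)
(4) = (b - 3)*(b^2 + 3*b + 2) = (b - 3)*(b + 1)*(b + 2)
(5) = (p - 3)*(p - 1)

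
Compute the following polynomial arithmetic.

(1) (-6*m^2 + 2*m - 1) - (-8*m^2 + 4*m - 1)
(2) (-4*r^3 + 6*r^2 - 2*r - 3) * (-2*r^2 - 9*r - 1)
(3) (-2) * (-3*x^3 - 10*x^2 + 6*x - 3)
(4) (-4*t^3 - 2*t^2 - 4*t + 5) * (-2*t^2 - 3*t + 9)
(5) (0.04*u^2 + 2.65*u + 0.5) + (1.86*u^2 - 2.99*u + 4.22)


(1) = 2*m^2 - 2*m
(2) = 8*r^5 + 24*r^4 - 46*r^3 + 18*r^2 + 29*r + 3
(3) = 6*x^3 + 20*x^2 - 12*x + 6
(4) = 8*t^5 + 16*t^4 - 22*t^3 - 16*t^2 - 51*t + 45
(5) = 1.9*u^2 - 0.34*u + 4.72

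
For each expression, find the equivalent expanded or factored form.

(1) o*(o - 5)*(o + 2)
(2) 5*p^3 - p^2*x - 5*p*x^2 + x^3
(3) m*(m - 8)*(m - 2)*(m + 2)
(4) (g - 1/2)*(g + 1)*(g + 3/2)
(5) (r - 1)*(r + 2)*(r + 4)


(1) = o^3 - 3*o^2 - 10*o
(2) = (-5*p + x)*(-p + x)*(p + x)
(3) = m^4 - 8*m^3 - 4*m^2 + 32*m
(4) = g^3 + 2*g^2 + g/4 - 3/4
(5) = r^3 + 5*r^2 + 2*r - 8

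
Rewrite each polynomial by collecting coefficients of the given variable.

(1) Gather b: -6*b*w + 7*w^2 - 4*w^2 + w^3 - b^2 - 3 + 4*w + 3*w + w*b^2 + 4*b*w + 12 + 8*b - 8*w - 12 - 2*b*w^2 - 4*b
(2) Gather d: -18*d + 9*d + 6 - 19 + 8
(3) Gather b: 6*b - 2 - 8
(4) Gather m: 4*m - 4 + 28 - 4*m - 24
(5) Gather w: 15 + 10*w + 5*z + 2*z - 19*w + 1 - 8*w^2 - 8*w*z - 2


(1) = b^2*(w - 1) + b*(-2*w^2 - 2*w + 4) + w^3 + 3*w^2 - w - 3
(2) = -9*d - 5
(3) = 6*b - 10
(4) = 0
(5) = -8*w^2 + w*(-8*z - 9) + 7*z + 14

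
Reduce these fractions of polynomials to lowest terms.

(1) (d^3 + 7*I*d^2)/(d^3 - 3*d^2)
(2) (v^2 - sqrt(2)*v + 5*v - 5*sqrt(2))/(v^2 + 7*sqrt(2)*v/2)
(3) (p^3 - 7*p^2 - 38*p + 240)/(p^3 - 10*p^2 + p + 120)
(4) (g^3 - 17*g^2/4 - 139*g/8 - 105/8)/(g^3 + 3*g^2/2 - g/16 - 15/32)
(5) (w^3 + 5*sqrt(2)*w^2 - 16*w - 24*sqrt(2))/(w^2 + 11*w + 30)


(1) = (d + 7*I)/(d - 3)
(2) = (2*v^2 + v*(10 - 2*sqrt(2)) - 10*sqrt(2))/(2*v^2 + 7*sqrt(2)*v)
(3) = (p + 6)/(p + 3)
(4) = (8*g^2 - 44*g - 84)/(8*g^2 + 2*g - 3)
(5) = (w^3 + 5*sqrt(2)*w^2 - 16*w - 24*sqrt(2))/(w^2 + 11*w + 30)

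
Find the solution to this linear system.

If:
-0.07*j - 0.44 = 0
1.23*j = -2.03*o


Then:
j = -6.29
o = 3.81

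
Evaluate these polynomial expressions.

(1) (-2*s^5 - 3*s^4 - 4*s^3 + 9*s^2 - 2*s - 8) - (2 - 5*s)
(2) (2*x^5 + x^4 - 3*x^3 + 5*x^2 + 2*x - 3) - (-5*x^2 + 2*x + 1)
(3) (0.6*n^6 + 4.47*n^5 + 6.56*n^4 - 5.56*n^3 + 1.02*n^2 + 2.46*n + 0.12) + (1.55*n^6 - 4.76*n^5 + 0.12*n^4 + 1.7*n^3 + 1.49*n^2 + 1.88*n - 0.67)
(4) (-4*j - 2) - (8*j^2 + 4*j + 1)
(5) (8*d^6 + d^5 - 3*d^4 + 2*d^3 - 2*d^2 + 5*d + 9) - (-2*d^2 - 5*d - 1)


(1) = -2*s^5 - 3*s^4 - 4*s^3 + 9*s^2 + 3*s - 10
(2) = 2*x^5 + x^4 - 3*x^3 + 10*x^2 - 4
(3) = 2.15*n^6 - 0.29*n^5 + 6.68*n^4 - 3.86*n^3 + 2.51*n^2 + 4.34*n - 0.55
(4) = -8*j^2 - 8*j - 3
(5) = 8*d^6 + d^5 - 3*d^4 + 2*d^3 + 10*d + 10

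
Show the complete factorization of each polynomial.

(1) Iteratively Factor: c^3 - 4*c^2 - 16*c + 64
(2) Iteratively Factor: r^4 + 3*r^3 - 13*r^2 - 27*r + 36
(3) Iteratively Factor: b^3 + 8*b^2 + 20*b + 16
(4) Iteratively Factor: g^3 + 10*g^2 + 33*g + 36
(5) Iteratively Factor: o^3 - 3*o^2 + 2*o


(1) = (c - 4)*(c^2 - 16) = (c - 4)*(c + 4)*(c - 4)
(2) = (r - 1)*(r^3 + 4*r^2 - 9*r - 36) = (r - 1)*(r + 3)*(r^2 + r - 12) = (r - 1)*(r + 3)*(r + 4)*(r - 3)
(3) = (b + 4)*(b^2 + 4*b + 4) = (b + 2)*(b + 4)*(b + 2)
(4) = (g + 4)*(g^2 + 6*g + 9) = (g + 3)*(g + 4)*(g + 3)
(5) = (o - 1)*(o^2 - 2*o) = o*(o - 1)*(o - 2)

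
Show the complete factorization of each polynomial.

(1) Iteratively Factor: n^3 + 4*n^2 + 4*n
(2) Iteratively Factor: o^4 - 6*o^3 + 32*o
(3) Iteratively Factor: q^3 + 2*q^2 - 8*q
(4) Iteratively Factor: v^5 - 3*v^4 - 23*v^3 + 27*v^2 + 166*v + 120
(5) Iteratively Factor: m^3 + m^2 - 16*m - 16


(1) = (n + 2)*(n^2 + 2*n) = n*(n + 2)*(n + 2)
(2) = (o - 4)*(o^3 - 2*o^2 - 8*o) = o*(o - 4)*(o^2 - 2*o - 8) = o*(o - 4)*(o + 2)*(o - 4)
(3) = (q)*(q^2 + 2*q - 8) = q*(q - 2)*(q + 4)
(4) = (v + 3)*(v^4 - 6*v^3 - 5*v^2 + 42*v + 40) = (v - 5)*(v + 3)*(v^3 - v^2 - 10*v - 8) = (v - 5)*(v + 1)*(v + 3)*(v^2 - 2*v - 8) = (v - 5)*(v + 1)*(v + 2)*(v + 3)*(v - 4)
(5) = (m + 4)*(m^2 - 3*m - 4) = (m + 1)*(m + 4)*(m - 4)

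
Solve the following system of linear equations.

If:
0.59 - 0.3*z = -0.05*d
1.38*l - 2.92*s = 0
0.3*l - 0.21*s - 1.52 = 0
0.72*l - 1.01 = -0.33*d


Then:
d = -13.46
l = 7.57
s = 3.58
z = -0.28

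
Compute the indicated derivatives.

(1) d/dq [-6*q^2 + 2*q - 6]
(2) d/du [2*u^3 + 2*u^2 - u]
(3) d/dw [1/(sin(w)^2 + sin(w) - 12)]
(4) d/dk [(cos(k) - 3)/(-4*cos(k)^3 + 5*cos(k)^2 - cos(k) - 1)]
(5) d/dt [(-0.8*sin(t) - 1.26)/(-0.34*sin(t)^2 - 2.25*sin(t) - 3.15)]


(1) = 2 - 12*q
(2) = 6*u^2 + 4*u - 1
(3) = -(2*sin(w) + 1)*cos(w)/(sin(w)^2 + sin(w) - 12)^2
(4) = (-36*cos(k) + 41*cos(2*k)/2 - 2*cos(3*k) + 49/2)*sin(k)/(4*cos(k)^3 - 5*cos(k)^2 + cos(k) + 1)^2
(5) = (-0.8568*sin(t) + 0.136*cos(2*t) - 0.451)*cos(t)/(0.34*sin(t)^2 + 2.25*sin(t) + 3.15)^2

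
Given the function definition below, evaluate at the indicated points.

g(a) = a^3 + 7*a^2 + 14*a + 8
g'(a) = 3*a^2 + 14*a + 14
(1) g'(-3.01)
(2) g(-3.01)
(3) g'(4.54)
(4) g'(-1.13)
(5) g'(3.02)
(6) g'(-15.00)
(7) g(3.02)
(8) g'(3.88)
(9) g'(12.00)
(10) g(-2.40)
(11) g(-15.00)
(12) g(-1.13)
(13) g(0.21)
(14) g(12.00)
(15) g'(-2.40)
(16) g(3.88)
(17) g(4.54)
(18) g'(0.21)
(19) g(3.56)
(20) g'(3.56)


(1) = -0.96
(2) = 2.01
(3) = 139.39
(4) = 2.01
(5) = 83.64
(6) = 479.00
(7) = 141.67
(8) = 113.48
(9) = 614.00
(10) = 0.90
(11) = -2002.00
(12) = -0.32
(13) = 11.26
(14) = 2912.00
(15) = -2.32
(16) = 226.11
(17) = 309.42
(18) = 17.07
(19) = 191.67
(20) = 101.86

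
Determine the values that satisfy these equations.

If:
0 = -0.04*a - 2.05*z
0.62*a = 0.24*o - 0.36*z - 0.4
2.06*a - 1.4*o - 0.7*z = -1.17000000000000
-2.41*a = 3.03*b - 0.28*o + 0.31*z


Then:
a = -0.77
b = 0.59
o = -0.31
z = 0.02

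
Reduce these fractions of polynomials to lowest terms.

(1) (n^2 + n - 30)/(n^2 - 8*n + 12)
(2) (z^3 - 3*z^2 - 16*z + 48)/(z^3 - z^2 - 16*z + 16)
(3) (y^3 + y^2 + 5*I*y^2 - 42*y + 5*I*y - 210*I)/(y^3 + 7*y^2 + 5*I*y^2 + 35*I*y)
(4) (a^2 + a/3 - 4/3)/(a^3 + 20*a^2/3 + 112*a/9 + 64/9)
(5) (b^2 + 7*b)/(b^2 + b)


(1) = (n^2 + n - 30)/(n^2 - 8*n + 12)
(2) = (z - 3)/(z - 1)
(3) = (y - 6)/y
(4) = (3*a - 3)/(3*a^2 + 16*a + 16)
(5) = (b + 7)/(b + 1)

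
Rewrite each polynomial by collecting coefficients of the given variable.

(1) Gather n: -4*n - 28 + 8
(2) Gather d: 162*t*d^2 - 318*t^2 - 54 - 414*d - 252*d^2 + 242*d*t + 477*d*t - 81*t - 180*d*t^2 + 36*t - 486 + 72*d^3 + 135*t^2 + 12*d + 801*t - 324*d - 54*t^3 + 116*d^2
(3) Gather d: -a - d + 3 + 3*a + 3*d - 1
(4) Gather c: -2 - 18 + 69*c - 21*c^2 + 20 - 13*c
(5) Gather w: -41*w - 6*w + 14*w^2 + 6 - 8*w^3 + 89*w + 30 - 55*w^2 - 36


(1) = -4*n - 20
(2) = 72*d^3 + d^2*(162*t - 136) + d*(-180*t^2 + 719*t - 726) - 54*t^3 - 183*t^2 + 756*t - 540
(3) = 2*a + 2*d + 2
(4) = -21*c^2 + 56*c
(5) = -8*w^3 - 41*w^2 + 42*w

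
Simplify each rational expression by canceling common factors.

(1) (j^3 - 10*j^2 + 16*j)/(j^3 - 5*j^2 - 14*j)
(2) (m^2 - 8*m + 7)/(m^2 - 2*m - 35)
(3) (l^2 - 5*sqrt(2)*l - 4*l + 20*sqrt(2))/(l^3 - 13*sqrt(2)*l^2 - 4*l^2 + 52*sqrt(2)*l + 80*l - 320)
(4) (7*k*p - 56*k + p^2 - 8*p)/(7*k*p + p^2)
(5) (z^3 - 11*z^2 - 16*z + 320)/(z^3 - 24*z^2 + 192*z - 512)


(1) = (j^2 - 10*j + 16)/(j^2 - 5*j - 14)
(2) = (m - 1)/(m + 5)
(3) = 1/(l - 8*sqrt(2))
(4) = (p - 8)/p
(5) = (z + 5)/(z - 8)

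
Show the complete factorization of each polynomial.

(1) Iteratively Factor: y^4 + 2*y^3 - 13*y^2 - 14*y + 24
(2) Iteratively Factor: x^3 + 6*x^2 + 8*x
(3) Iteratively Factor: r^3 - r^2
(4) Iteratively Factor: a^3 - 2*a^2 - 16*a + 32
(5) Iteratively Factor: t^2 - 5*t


(1) = (y + 4)*(y^3 - 2*y^2 - 5*y + 6) = (y - 3)*(y + 4)*(y^2 + y - 2) = (y - 3)*(y - 1)*(y + 4)*(y + 2)
(2) = (x)*(x^2 + 6*x + 8) = x*(x + 4)*(x + 2)
(3) = (r)*(r^2 - r) = r^2*(r - 1)
(4) = (a - 4)*(a^2 + 2*a - 8) = (a - 4)*(a + 4)*(a - 2)
(5) = (t)*(t - 5)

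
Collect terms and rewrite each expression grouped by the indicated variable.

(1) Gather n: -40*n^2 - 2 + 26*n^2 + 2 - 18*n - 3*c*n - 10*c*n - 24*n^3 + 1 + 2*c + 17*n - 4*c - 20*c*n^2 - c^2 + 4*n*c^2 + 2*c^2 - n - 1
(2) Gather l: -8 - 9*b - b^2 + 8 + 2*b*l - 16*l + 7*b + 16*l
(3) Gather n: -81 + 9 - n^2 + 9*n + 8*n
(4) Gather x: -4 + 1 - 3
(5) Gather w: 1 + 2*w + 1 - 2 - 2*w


(1) = c^2 - 2*c - 24*n^3 + n^2*(-20*c - 14) + n*(4*c^2 - 13*c - 2)
(2) = -b^2 + 2*b*l - 2*b
(3) = -n^2 + 17*n - 72
(4) = -6
(5) = 0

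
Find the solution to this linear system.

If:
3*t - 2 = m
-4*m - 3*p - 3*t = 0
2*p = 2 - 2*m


Then:
m = -5/2
p = 7/2
t = -1/6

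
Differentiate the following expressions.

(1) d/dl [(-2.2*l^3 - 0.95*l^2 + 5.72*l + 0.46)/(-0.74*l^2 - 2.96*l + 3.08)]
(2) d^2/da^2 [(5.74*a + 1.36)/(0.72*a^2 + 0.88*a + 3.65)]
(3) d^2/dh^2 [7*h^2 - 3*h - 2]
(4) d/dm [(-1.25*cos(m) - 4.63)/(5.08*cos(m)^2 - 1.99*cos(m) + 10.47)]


(1) = (1.628*l^4 + 13.024*l^3 - 13.2832*l^2 - 5.1712*l + 18.9792)/(0.5476*l^4 + 4.3808*l^3 + 4.2032*l^2 - 18.2336*l + 9.4864)
(2) = ((1.44*a + 0.88)*(2.88*a + 1.76)*(5.74*a + 1.36) - (24.7968*a + 12.0608)*(0.72*a^2 + 0.88*a + 3.65))/(0.72*a^2 + 0.88*a + 3.65)^3
(3) = 14
(4) = (-6.35*cos(m)^2 - 47.0408*cos(m) + 22.3012)*sin(m)/(25.8064*cos(m)^4 - 20.2184*cos(m)^3 + 110.3353*cos(m)^2 - 41.6706*cos(m) + 109.6209)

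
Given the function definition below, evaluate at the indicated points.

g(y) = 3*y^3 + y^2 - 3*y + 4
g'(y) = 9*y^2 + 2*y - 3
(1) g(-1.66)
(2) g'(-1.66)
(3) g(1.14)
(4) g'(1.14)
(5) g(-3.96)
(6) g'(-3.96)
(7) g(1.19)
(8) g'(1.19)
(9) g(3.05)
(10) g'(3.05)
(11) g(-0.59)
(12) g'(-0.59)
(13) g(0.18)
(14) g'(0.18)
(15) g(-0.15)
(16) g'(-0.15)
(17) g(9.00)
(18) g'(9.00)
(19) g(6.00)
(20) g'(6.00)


(1) = -1.99
(2) = 18.48
(3) = 6.32
(4) = 10.98
(5) = -154.74
(6) = 130.21
(7) = 6.90
(8) = 12.12
(9) = 89.27
(10) = 86.82
(11) = 5.50
(12) = -1.05
(13) = 3.51
(14) = -2.35
(15) = 4.46
(16) = -3.10
(17) = 2245.00
(18) = 744.00
(19) = 670.00
(20) = 333.00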